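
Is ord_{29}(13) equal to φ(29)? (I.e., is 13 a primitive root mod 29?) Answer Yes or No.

No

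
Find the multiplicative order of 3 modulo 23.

The order of 3 must divide φ(23) = 23 − 1 = 22 = 2 · 11.
Divisors of 22: 1, 2, 11, 22.
Test each divisor d:
3^1 ≡ 3
3^2 ≡ 9
3^11 ≡ 1
The smallest such exponent is 11, so the order of 3 is 11.

11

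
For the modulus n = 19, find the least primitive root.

2

φ(19) = 19 − 1 = 18 = 2 · 3^2.
Test candidates g = 2, 3, … against the prime factors q ∈ {2, 3} of φ(19): g is a generator iff g^(18/q) ≢ 1 for every such q.
g = 2: 2^9 ≡ 18; 2^6 ≡ 7 — none is 1, so 2 is a primitive root.
Hence the least primitive root of 19 is 2.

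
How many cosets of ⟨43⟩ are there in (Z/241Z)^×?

ord(43) | φ(241) = 241 − 1 = 240 = 2^4 · 3 · 5.
Divisors of 240: 1, 2, 3, 4, 5, 6, 8, 10, 12, 15, 16, 20, 24, 30, 40, 48, 60, 80, 120, 240.
Compute 43^d (mod 241) for the divisors d until we hit 1:
43^1 ≡ 43 (mod 241)
43^2 ≡ 162 (mod 241)
43^3 ≡ 218 (mod 241)
43^4 ≡ 216 (mod 241)
43^5 ≡ 130 (mod 241)
43^6 ≡ 47 (mod 241)
43^8 ≡ 143 (mod 241)
43^10 ≡ 30 (mod 241)
43^12 ≡ 40 (mod 241)
43^15 ≡ 44 (mod 241)
43^16 ≡ 205 (mod 241)
43^20 ≡ 177 (mod 241)
43^24 ≡ 154 (mod 241)
43^30 ≡ 8 (mod 241)
43^40 ≡ 240 (mod 241)
43^48 ≡ 98 (mod 241)
43^60 ≡ 64 (mod 241)
43^80 ≡ 1 (mod 241) ✓
The order of 43 is 80, so the subgroup it generates has 80 elements.
[(Z/241Z)^× : ⟨43⟩] = 240/80 = 3.

3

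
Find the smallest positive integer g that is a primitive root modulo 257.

φ(257) = 257 − 1 = 256 = 2^8.
Test candidates g = 2, 3, … against the prime factors q ∈ {2} of φ(257): g is a generator iff g^(256/q) ≢ 1 for every such q.
g = 2: 2^128 ≡ 1 — hits 1, so not a primitive root.
g = 3: 3^128 ≡ 256 — none is 1, so 3 is a primitive root.
So 3 is the smallest generator of (Z/257Z)^×.

3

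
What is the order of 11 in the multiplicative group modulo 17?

16

ord(11) | φ(17) = 17 − 1 = 16 = 2^4.
Divisors of 16: 1, 2, 4, 8, 16.
Check 11^d mod 17 for each divisor in increasing order:
11^1 ≡ 11 (mod 17)
11^2 ≡ 2 (mod 17)
11^4 ≡ 4 (mod 17)
11^8 ≡ 16 (mod 17)
11^16 ≡ 1 (mod 17) ✓
Therefore the multiplicative order of 11 modulo 17 is 16.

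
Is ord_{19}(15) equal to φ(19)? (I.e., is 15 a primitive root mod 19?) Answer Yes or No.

Yes

φ(19) = 19 − 1 = 18 = 2 · 3^2.
15 is a primitive root mod 19 iff 15^(φ(19)/q) ≢ 1 for every prime q | φ(19), i.e. q ∈ {2, 3}.
15^9 ≡ 18 (mod 19)  [q = 2: ≢ 1 ✓]
15^6 ≡ 11 (mod 19)  [q = 3: ≢ 1 ✓]
All checks pass, so 15 has order 18 and is a primitive root modulo 19.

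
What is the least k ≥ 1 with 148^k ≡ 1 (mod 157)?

78

By Lagrange's theorem, ord_157(148) divides φ(157) = 157 − 1 = 156 = 2^2 · 3 · 13.
Divisors of 156: 1, 2, 3, 4, 6, 12, 13, 26, 39, 52, 78, 156.
Evaluate successive powers at the divisors of 156:
148^1 ≡ 148 (mod 157)
148^2 ≡ 81 (mod 157)
148^3 ≡ 56 (mod 157)
148^4 ≡ 124 (mod 157)
148^6 ≡ 153 (mod 157)
148^12 ≡ 16 (mod 157)
148^13 ≡ 13 (mod 157)
148^26 ≡ 12 (mod 157)
148^39 ≡ 156 (mod 157)
148^52 ≡ 144 (mod 157)
148^78 ≡ 1 (mod 157) ✓
Therefore the multiplicative order of 148 modulo 157 is 78.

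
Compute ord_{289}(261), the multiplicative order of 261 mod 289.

272

The order of 261 must divide φ(289) = φ(17^2) = 17·(17−1) = 272 = 2^4 · 17.
Divisors of 272: 1, 2, 4, 8, 16, 17, 34, 68, 136, 272.
Test each divisor d:
261^1 ≡ 261 (mod 289)
261^2 ≡ 206 (mod 289)
261^4 ≡ 242 (mod 289)
261^8 ≡ 186 (mod 289)
261^16 ≡ 205 (mod 289)
261^17 ≡ 40 (mod 289)
261^34 ≡ 155 (mod 289)
261^68 ≡ 38 (mod 289)
261^136 ≡ 288 (mod 289)
261^272 ≡ 1 (mod 289) ✓
Therefore the multiplicative order of 261 modulo 289 is 272.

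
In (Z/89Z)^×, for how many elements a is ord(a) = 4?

φ(89) = 89 − 1 = 88 = 2^3 · 11.
In a cyclic group of order 88, there are φ(d) elements of order d for each divisor d of 88, and zero for non-divisors.
4 = 2^2 divides 88, and φ(4) = 2.

2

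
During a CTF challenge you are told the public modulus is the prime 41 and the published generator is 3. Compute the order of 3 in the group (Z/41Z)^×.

By Lagrange's theorem, ord_41(3) divides φ(41) = 41 − 1 = 40 = 2^3 · 5.
Divisors of 40: 1, 2, 4, 5, 8, 10, 20, 40.
Check 3^d mod 41 for each divisor in increasing order:
3^1 ≡ 3 (mod 41)
3^2 ≡ 9 (mod 41)
3^4 ≡ 40 (mod 41)
3^5 ≡ 38 (mod 41)
3^8 ≡ 1 (mod 41) ✓
Hence ord(3) = 8.

8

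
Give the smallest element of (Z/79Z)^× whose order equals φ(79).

3

φ(79) = 79 − 1 = 78 = 2 · 3 · 13.
Test candidates g = 2, 3, … against the prime factors q ∈ {2, 3, 13} of φ(79): g is a generator iff g^(78/q) ≢ 1 for every such q.
g = 2: 2^39 ≡ 1 — hits 1, so not a primitive root.
g = 3: 3^39 ≡ 78; 3^26 ≡ 23; 3^6 ≡ 18 — none is 1, so 3 is a primitive root.
The smallest primitive root modulo 79 is 3.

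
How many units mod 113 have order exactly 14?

6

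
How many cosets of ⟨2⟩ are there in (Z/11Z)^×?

The order of 2 must divide φ(11) = 11 − 1 = 10 = 2 · 5.
Divisors of 10: 1, 2, 5, 10.
Compute 2^d (mod 11) for the divisors d until we hit 1:
2^1 ≡ 2 (mod 11)
2^2 ≡ 4 (mod 11)
2^5 ≡ 10 (mod 11)
2^10 ≡ 1 (mod 11) ✓
So ord_11(2) = 10, hence |⟨2⟩| = 10.
Index = |(Z/11Z)^×| / |⟨2⟩| = 10 / 10 = 1.

1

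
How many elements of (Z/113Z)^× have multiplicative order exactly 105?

φ(113) = 113 − 1 = 112 = 2^4 · 7.
(Z/113Z)^× is cyclic (|G| = 112); a cyclic group of order m has exactly φ(d) elements of each order d | m, and none otherwise.
Since 105 ∤ 112, the count is 0.

0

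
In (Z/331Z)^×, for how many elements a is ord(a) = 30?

8

φ(331) = 331 − 1 = 330 = 2 · 3 · 5 · 11.
(Z/331Z)^× is cyclic (|G| = 330); a cyclic group of order m has exactly φ(d) elements of each order d | m, and none otherwise.
30 = 2 · 3 · 5 divides 330, and φ(30) = 8.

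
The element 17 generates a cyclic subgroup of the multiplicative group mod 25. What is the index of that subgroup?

1

Since 17 ∈ (Z/25Z)^×, its order divides φ(25) = φ(5^2) = 5·(5−1) = 20 = 2^2 · 5.
Divisors of 20: 1, 2, 4, 5, 10, 20.
Test each divisor d:
17^1 ≡ 17
17^2 ≡ 14
17^4 ≡ 21
17^5 ≡ 7
17^10 ≡ 24
17^20 ≡ 1
Thus |⟨17⟩| = ord(17) = 20.
Index = |(Z/25Z)^×| / |⟨17⟩| = 20 / 20 = 1.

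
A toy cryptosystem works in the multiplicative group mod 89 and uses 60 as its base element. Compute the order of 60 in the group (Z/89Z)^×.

88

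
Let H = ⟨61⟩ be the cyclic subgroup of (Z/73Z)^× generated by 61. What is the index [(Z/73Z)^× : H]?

2

ord(61) | φ(73) = 73 − 1 = 72 = 2^3 · 3^2.
Divisors of 72: 1, 2, 3, 4, 6, 8, 9, 12, 18, 24, 36, 72.
Compute 61^d (mod 73) for the divisors d until we hit 1:
61^1 ≡ 61
61^2 ≡ 71
61^3 ≡ 24
61^4 ≡ 4
61^6 ≡ 65
61^8 ≡ 16
61^9 ≡ 27
61^12 ≡ 64
61^18 ≡ 72
61^24 ≡ 8
61^36 ≡ 1
The order of 61 is 36, so the subgroup it generates has 36 elements.
Index = |(Z/73Z)^×| / |⟨61⟩| = 72 / 36 = 2.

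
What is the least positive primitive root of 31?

φ(31) = 31 − 1 = 30 = 2 · 3 · 5.
Test candidates g = 2, 3, … against the prime factors q ∈ {2, 3, 5} of φ(31): g is a generator iff g^(30/q) ≢ 1 for every such q.
g = 2: 2^15 ≡ 1 — hits 1, so not a primitive root.
g = 3: 3^15 ≡ 30; 3^10 ≡ 25; 3^6 ≡ 16 — none is 1, so 3 is a primitive root.
So 3 is the smallest generator of (Z/31Z)^×.

3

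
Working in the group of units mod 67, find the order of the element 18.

66

The order of 18 must divide φ(67) = 67 − 1 = 66 = 2 · 3 · 11.
Divisors of 66: 1, 2, 3, 6, 11, 22, 33, 66.
Compute 18^d (mod 67) for the divisors d until we hit 1:
18^1 ≡ 18
18^2 ≡ 56
18^3 ≡ 3
18^6 ≡ 9
18^11 ≡ 38
18^22 ≡ 37
18^33 ≡ 66
18^66 ≡ 1
The smallest such exponent is 66, so the order of 18 is 66.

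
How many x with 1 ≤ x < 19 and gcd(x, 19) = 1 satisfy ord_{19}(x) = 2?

1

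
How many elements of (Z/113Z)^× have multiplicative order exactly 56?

φ(113) = 113 − 1 = 112 = 2^4 · 7.
In a cyclic group of order 112, there are φ(d) elements of order d for each divisor d of 112, and zero for non-divisors.
56 = 2^3 · 7 divides 112, and φ(56) = 24.

24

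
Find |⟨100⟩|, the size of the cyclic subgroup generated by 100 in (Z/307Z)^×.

By Lagrange's theorem, ord_307(100) divides φ(307) = 307 − 1 = 306 = 2 · 3^2 · 17.
Divisors of 306: 1, 2, 3, 6, 9, 17, 18, 34, 51, 102, 153, 306.
Compute 100^d (mod 307) for the divisors d until we hit 1:
100^1 ≡ 100 (mod 307)
100^2 ≡ 176 (mod 307)
100^3 ≡ 101 (mod 307)
100^6 ≡ 70 (mod 307)
100^9 ≡ 9 (mod 307)
100^17 ≡ 53 (mod 307)
100^18 ≡ 81 (mod 307)
100^34 ≡ 46 (mod 307)
100^51 ≡ 289 (mod 307)
100^102 ≡ 17 (mod 307)
100^153 ≡ 1 (mod 307) ✓
The smallest such exponent is 153, so the order of 100 is 153.

153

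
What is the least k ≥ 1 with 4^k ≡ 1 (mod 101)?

By Lagrange's theorem, ord_101(4) divides φ(101) = 101 − 1 = 100 = 2^2 · 5^2.
Divisors of 100: 1, 2, 4, 5, 10, 20, 25, 50, 100.
Evaluate successive powers at the divisors of 100:
4^1 ≡ 4 (mod 101)
4^2 ≡ 16 (mod 101)
4^4 ≡ 54 (mod 101)
4^5 ≡ 14 (mod 101)
4^10 ≡ 95 (mod 101)
4^20 ≡ 36 (mod 101)
4^25 ≡ 100 (mod 101)
4^50 ≡ 1 (mod 101) ✓
So ord_101(4) = 50.

50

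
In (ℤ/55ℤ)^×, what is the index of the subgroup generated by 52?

Since 52 ∈ (Z/55Z)^×, its order divides φ(55) = φ(5·11) = (5−1)·(11−1) = 4·10 = 40 = 2^3 · 5.
Divisors of 40: 1, 2, 4, 5, 8, 10, 20, 40.
Compute 52^d (mod 55) for the divisors d until we hit 1:
52^1 ≡ 52 (mod 55)
52^2 ≡ 9 (mod 55)
52^4 ≡ 26 (mod 55)
52^5 ≡ 32 (mod 55)
52^8 ≡ 16 (mod 55)
52^10 ≡ 34 (mod 55)
52^20 ≡ 1 (mod 55) ✓
So ord_55(52) = 20, hence |⟨52⟩| = 20.
[(Z/55Z)^× : ⟨52⟩] = 40/20 = 2.

2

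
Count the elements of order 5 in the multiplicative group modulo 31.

φ(31) = 31 − 1 = 30 = 2 · 3 · 5.
Since (Z/31Z)^× is cyclic of order 30, the number of elements of order d is φ(d) when d | 30 and 0 otherwise.
5 | 30, and φ(5) = 5 − 1 = 4.

4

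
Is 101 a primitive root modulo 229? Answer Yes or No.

φ(229) = 229 − 1 = 228 = 2^2 · 3 · 19.
An element g generates (Z/229Z)^× iff g^(228/q) ≢ 1 (mod 229) for each prime q ∈ {2, 3, 19}.
101^114 ≡ 228 (mod 229)  [q = 2: ≢ 1 ✓]
101^76 ≡ 1 (mod 229)  [q = 3: ≡ 1 ✗]
101^12 ≡ 27 (mod 229)  [q = 19: ≢ 1 ✓]
The check at q = 3 fails, so 101 generates a proper subgroup.

No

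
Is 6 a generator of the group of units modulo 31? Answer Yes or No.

No

φ(31) = 31 − 1 = 30 = 2 · 3 · 5.
6 is a primitive root mod 31 iff 6^(φ(31)/q) ≢ 1 for every prime q | φ(31), i.e. q ∈ {2, 3, 5}.
6^15 ≡ 30 (mod 31)  [q = 2: ≢ 1 ✓]
6^10 ≡ 25 (mod 31)  [q = 3: ≢ 1 ✓]
6^6 ≡ 1 (mod 31)  [q = 5: ≡ 1 ✗]
Since 6^6 ≡ 1, the order of 6 divides 6 < 30, so 6 is not a primitive root.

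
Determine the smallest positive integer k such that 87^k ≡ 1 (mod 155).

12

The order of 87 must divide φ(155) = φ(5·31) = (5−1)·(31−1) = 4·30 = 120 = 2^3 · 3 · 5.
Divisors of 120: 1, 2, 3, 4, 5, 6, 8, 10, 12, 15, 20, 24, 30, 40, 60, 120.
Check 87^d mod 155 for each divisor in increasing order:
87^1 ≡ 87 (mod 155)
87^2 ≡ 129 (mod 155)
87^3 ≡ 63 (mod 155)
87^4 ≡ 56 (mod 155)
87^5 ≡ 67 (mod 155)
87^6 ≡ 94 (mod 155)
87^8 ≡ 36 (mod 155)
87^10 ≡ 149 (mod 155)
87^12 ≡ 1 (mod 155) ✓
Hence ord(87) = 12.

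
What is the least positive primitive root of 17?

φ(17) = 17 − 1 = 16 = 2^4.
g is a primitive root iff g^(16/q) ≢ 1 (mod 17) for each prime q ∈ {2}.
g = 2: 2^8 ≡ 1 — hits 1, so not a primitive root.
g = 3: 3^8 ≡ 16 — none is 1, so 3 is a primitive root.
The smallest primitive root modulo 17 is 3.

3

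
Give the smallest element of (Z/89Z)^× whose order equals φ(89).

3

φ(89) = 89 − 1 = 88 = 2^3 · 11.
g is a primitive root iff g^(88/q) ≢ 1 (mod 89) for each prime q ∈ {2, 11}.
g = 2: 2^44 ≡ 1 — hits 1, so not a primitive root.
g = 3: 3^44 ≡ 88; 3^8 ≡ 64 — none is 1, so 3 is a primitive root.
So 3 is the smallest generator of (Z/89Z)^×.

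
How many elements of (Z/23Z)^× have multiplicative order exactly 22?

φ(23) = 23 − 1 = 22 = 2 · 11.
Since (Z/23Z)^× is cyclic of order 22, the number of elements of order d is φ(d) when d | 22 and 0 otherwise.
22 = 2 · 11 divides 22, and φ(22) = 10.

10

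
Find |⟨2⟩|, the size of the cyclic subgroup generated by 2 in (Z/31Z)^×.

ord(2) | φ(31) = 31 − 1 = 30 = 2 · 3 · 5.
Divisors of 30: 1, 2, 3, 5, 6, 10, 15, 30.
Evaluate successive powers at the divisors of 30:
2^1 ≡ 2
2^2 ≡ 4
2^3 ≡ 8
2^5 ≡ 1
So ord_31(2) = 5.

5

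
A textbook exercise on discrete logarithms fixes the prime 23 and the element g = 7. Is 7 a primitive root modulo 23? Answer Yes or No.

φ(23) = 23 − 1 = 22 = 2 · 11.
An element g generates (Z/23Z)^× iff g^(22/q) ≢ 1 (mod 23) for each prime q ∈ {2, 11}.
7^11 ≡ 22 (mod 23)  [q = 2: ≢ 1 ✓]
7^2 ≡ 3 (mod 23)  [q = 11: ≢ 1 ✓]
Every test exponent gives a nontrivial residue, hence 7 generates the full group.

Yes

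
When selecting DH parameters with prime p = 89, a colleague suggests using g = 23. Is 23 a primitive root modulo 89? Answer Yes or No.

φ(89) = 89 − 1 = 88 = 2^3 · 11.
Test 23^(88/q) mod 89 for each prime factor q of 88:
23^44 ≡ 88 (mod 89)  [q = 2: ≢ 1 ✓]
23^8 ≡ 2 (mod 89)  [q = 11: ≢ 1 ✓]
Every test exponent gives a nontrivial residue, hence 23 generates the full group.

Yes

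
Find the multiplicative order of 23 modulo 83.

The order of 23 must divide φ(83) = 83 − 1 = 82 = 2 · 41.
Divisors of 82: 1, 2, 41, 82.
Evaluate successive powers at the divisors of 82:
23^1 ≡ 23 (mod 83)
23^2 ≡ 31 (mod 83)
23^41 ≡ 1 (mod 83) ✓
Hence ord(23) = 41.

41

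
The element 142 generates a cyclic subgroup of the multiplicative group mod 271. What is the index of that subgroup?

1

Since 142 ∈ (Z/271Z)^×, its order divides φ(271) = 271 − 1 = 270 = 2 · 3^3 · 5.
Divisors of 270: 1, 2, 3, 5, 6, 9, 10, 15, 18, 27, 30, 45, 54, 90, 135, 270.
Evaluate successive powers at the divisors of 270:
142^1 ≡ 142
142^2 ≡ 110
142^3 ≡ 173
142^5 ≡ 60
142^6 ≡ 119
142^9 ≡ 262
142^10 ≡ 77
142^15 ≡ 13
142^18 ≡ 81
142^27 ≡ 84
142^30 ≡ 169
142^45 ≡ 29
142^54 ≡ 10
142^90 ≡ 28
142^135 ≡ 270
142^270 ≡ 1
Thus |⟨142⟩| = ord(142) = 270.
The index is φ(271) / ord(142) = 270 / 270 = 1.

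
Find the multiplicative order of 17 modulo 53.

26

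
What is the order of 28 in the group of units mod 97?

32

By Lagrange's theorem, ord_97(28) divides φ(97) = 97 − 1 = 96 = 2^5 · 3.
Divisors of 96: 1, 2, 3, 4, 6, 8, 12, 16, 24, 32, 48, 96.
Test each divisor d:
28^1 ≡ 28 (mod 97)
28^2 ≡ 8 (mod 97)
28^3 ≡ 30 (mod 97)
28^4 ≡ 64 (mod 97)
28^6 ≡ 27 (mod 97)
28^8 ≡ 22 (mod 97)
28^12 ≡ 50 (mod 97)
28^16 ≡ 96 (mod 97)
28^24 ≡ 75 (mod 97)
28^32 ≡ 1 (mod 97) ✓
The smallest such exponent is 32, so the order of 28 is 32.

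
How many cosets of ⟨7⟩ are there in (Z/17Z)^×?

1

Since 7 ∈ (Z/17Z)^×, its order divides φ(17) = 17 − 1 = 16 = 2^4.
Divisors of 16: 1, 2, 4, 8, 16.
Check 7^d mod 17 for each divisor in increasing order:
7^1 ≡ 7
7^2 ≡ 15
7^4 ≡ 4
7^8 ≡ 16
7^16 ≡ 1
Thus |⟨7⟩| = ord(7) = 16.
The index is φ(17) / ord(7) = 16 / 16 = 1.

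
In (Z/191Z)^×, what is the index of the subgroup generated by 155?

5

ord(155) | φ(191) = 191 − 1 = 190 = 2 · 5 · 19.
Divisors of 190: 1, 2, 5, 10, 19, 38, 95, 190.
Compute 155^d (mod 191) for the divisors d until we hit 1:
155^1 ≡ 155 (mod 191)
155^2 ≡ 150 (mod 191)
155^5 ≡ 31 (mod 191)
155^10 ≡ 6 (mod 191)
155^19 ≡ 190 (mod 191)
155^38 ≡ 1 (mod 191) ✓
So ord_191(155) = 38, hence |⟨155⟩| = 38.
[(Z/191Z)^× : ⟨155⟩] = 190/38 = 5.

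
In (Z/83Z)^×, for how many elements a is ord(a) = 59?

φ(83) = 83 − 1 = 82 = 2 · 41.
(Z/83Z)^× is cyclic (|G| = 82); a cyclic group of order m has exactly φ(d) elements of each order d | m, and none otherwise.
Since 59 ∤ 82, the count is 0.

0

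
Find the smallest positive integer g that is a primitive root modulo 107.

φ(107) = 107 − 1 = 106 = 2 · 53.
Test candidates g = 2, 3, … against the prime factors q ∈ {2, 53} of φ(107): g is a generator iff g^(106/q) ≢ 1 for every such q.
g = 2: 2^53 ≡ 106; 2^2 ≡ 4 — none is 1, so 2 is a primitive root.
Hence the least primitive root of 107 is 2.

2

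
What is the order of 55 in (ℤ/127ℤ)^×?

Since 55 ∈ (Z/127Z)^×, its order divides φ(127) = 127 − 1 = 126 = 2 · 3^2 · 7.
Divisors of 126: 1, 2, 3, 6, 7, 9, 14, 18, 21, 42, 63, 126.
Test each divisor d:
55^1 ≡ 55 (mod 127)
55^2 ≡ 104 (mod 127)
55^3 ≡ 5 (mod 127)
55^6 ≡ 25 (mod 127)
55^7 ≡ 105 (mod 127)
55^9 ≡ 125 (mod 127)
55^14 ≡ 103 (mod 127)
55^18 ≡ 4 (mod 127)
55^21 ≡ 20 (mod 127)
55^42 ≡ 19 (mod 127)
55^63 ≡ 126 (mod 127)
55^126 ≡ 1 (mod 127) ✓
The smallest such exponent is 126, so the order of 55 is 126.

126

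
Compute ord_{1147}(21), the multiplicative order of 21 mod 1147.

90

By Lagrange's theorem, ord_1147(21) divides φ(1147) = φ(31·37) = (31−1)·(37−1) = 30·36 = 1080 = 2^3 · 3^3 · 5.
Divisors of 1080: 1, 2, 3, 4, 5, 6, 8, 9, 10, 12, 15, 18, 20, 24, 27, 30, 36, 40, 45, 54, 60, 72, 90, 108, 120, 135, 180, 216, 270, 360, 540, 1080.
Test each divisor d:
21^1 ≡ 21 (mod 1147)
21^2 ≡ 441 (mod 1147)
21^3 ≡ 85 (mod 1147)
21^4 ≡ 638 (mod 1147)
21^5 ≡ 781 (mod 1147)
21^6 ≡ 343 (mod 1147)
21^8 ≡ 1006 (mod 1147)
21^9 ≡ 480 (mod 1147)
21^10 ≡ 904 (mod 1147)
21^12 ≡ 655 (mod 1147)
21^15 ≡ 619 (mod 1147)
21^18 ≡ 1000 (mod 1147)
21^20 ≡ 552 (mod 1147)
21^24 ≡ 47 (mod 1147)
21^27 ≡ 554 (mod 1147)
21^30 ≡ 63 (mod 1147)
21^36 ≡ 963 (mod 1147)
21^40 ≡ 749 (mod 1147)
21^45 ≡ 1146 (mod 1147)
21^54 ≡ 667 (mod 1147)
21^60 ≡ 528 (mod 1147)
21^72 ≡ 593 (mod 1147)
21^90 ≡ 1 (mod 1147) ✓
Hence ord(21) = 90.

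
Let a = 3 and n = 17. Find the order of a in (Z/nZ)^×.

16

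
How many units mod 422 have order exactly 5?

4

φ(422) = φ(2)·φ(211) = 1·210 = 210 = 2 · 3 · 5 · 7.
Since (Z/422Z)^× is cyclic of order 210, the number of elements of order d is φ(d) when d | 210 and 0 otherwise.
5 | 210, and φ(5) = 5 − 1 = 4.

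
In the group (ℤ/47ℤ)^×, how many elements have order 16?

φ(47) = 47 − 1 = 46 = 2 · 23.
In a cyclic group of order 46, there are φ(d) elements of order d for each divisor d of 46, and zero for non-divisors.
16 does not divide 46, so no element of (Z/47Z)^× has order 16.

0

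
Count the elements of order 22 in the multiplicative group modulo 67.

10

φ(67) = 67 − 1 = 66 = 2 · 3 · 11.
In a cyclic group of order 66, there are φ(d) elements of order d for each divisor d of 66, and zero for non-divisors.
22 = 2 · 11 divides 66, and φ(22) = 10.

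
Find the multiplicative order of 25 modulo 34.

8

Since 25 ∈ (Z/34Z)^×, its order divides φ(34) = φ(2)·φ(17) = 1·16 = 16 = 2^4.
Divisors of 16: 1, 2, 4, 8, 16.
Check 25^d mod 34 for each divisor in increasing order:
25^1 ≡ 25
25^2 ≡ 13
25^4 ≡ 33
25^8 ≡ 1
The smallest such exponent is 8, so the order of 25 is 8.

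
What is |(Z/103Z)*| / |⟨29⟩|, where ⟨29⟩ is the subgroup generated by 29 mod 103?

By Lagrange's theorem, ord_103(29) divides φ(103) = 103 − 1 = 102 = 2 · 3 · 17.
Divisors of 102: 1, 2, 3, 6, 17, 34, 51, 102.
Test each divisor d:
29^1 ≡ 29
29^2 ≡ 17
29^3 ≡ 81
29^6 ≡ 72
29^17 ≡ 56
29^34 ≡ 46
29^51 ≡ 1
So ord_103(29) = 51, hence |⟨29⟩| = 51.
Index = |(Z/103Z)^×| / |⟨29⟩| = 102 / 51 = 2.

2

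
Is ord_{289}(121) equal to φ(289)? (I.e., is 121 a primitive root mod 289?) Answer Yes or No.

φ(289) = φ(17^2) = 17·(17−1) = 272 = 2^4 · 17.
Test 121^(272/q) mod 289 for each prime factor q of 272:
121^136 ≡ 1 (mod 289)  [q = 2: ≡ 1 ✗]
121^16 ≡ 18 (mod 289)  [q = 17: ≢ 1 ✓]
The check at q = 2 fails, so 121 generates a proper subgroup.

No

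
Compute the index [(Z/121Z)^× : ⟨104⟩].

2

ord(104) | φ(121) = φ(11^2) = 11·(11−1) = 110 = 2 · 5 · 11.
Divisors of 110: 1, 2, 5, 10, 11, 22, 55, 110.
Evaluate successive powers at the divisors of 110:
104^1 ≡ 104 (mod 121)
104^2 ≡ 47 (mod 121)
104^5 ≡ 78 (mod 121)
104^10 ≡ 34 (mod 121)
104^11 ≡ 27 (mod 121)
104^22 ≡ 3 (mod 121)
104^55 ≡ 1 (mod 121) ✓
So ord_121(104) = 55, hence |⟨104⟩| = 55.
Index = |(Z/121Z)^×| / |⟨104⟩| = 110 / 55 = 2.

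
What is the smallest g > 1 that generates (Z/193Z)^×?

φ(193) = 193 − 1 = 192 = 2^6 · 3.
g is a primitive root iff g^(192/q) ≢ 1 (mod 193) for each prime q ∈ {2, 3}.
g = 2: 2^96 ≡ 1 — hits 1, so not a primitive root.
g = 3: 3^96 ≡ 1 — hits 1, so not a primitive root.
g = 4: 4^96 ≡ 1 — hits 1, so not a primitive root.
g = 5: 5^96 ≡ 192; 5^64 ≡ 84 — none is 1, so 5 is a primitive root.
Hence the least primitive root of 193 is 5.

5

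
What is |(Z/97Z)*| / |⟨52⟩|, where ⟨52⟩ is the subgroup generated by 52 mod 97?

3

By Lagrange's theorem, ord_97(52) divides φ(97) = 97 − 1 = 96 = 2^5 · 3.
Divisors of 96: 1, 2, 3, 4, 6, 8, 12, 16, 24, 32, 48, 96.
Test each divisor d:
52^1 ≡ 52 (mod 97)
52^2 ≡ 85 (mod 97)
52^3 ≡ 55 (mod 97)
52^4 ≡ 47 (mod 97)
52^6 ≡ 18 (mod 97)
52^8 ≡ 75 (mod 97)
52^12 ≡ 33 (mod 97)
52^16 ≡ 96 (mod 97)
52^24 ≡ 22 (mod 97)
52^32 ≡ 1 (mod 97) ✓
Thus |⟨52⟩| = ord(52) = 32.
[(Z/97Z)^× : ⟨52⟩] = 96/32 = 3.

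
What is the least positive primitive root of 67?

φ(67) = 67 − 1 = 66 = 2 · 3 · 11.
g is a primitive root iff g^(66/q) ≢ 1 (mod 67) for each prime q ∈ {2, 3, 11}.
g = 2: 2^33 ≡ 66; 2^22 ≡ 37; 2^6 ≡ 64 — none is 1, so 2 is a primitive root.
Hence the least primitive root of 67 is 2.

2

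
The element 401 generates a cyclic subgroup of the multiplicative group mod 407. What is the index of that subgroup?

The order of 401 must divide φ(407) = φ(11·37) = (11−1)·(37−1) = 10·36 = 360 = 2^3 · 3^2 · 5.
Divisors of 360: 1, 2, 3, 4, 5, 6, 8, 9, 10, 12, 15, 18, 20, 24, 30, 36, 40, 45, 60, 72, 90, 120, 180, 360.
Check 401^d mod 407 for each divisor in increasing order:
401^1 ≡ 401 (mod 407)
401^2 ≡ 36 (mod 407)
401^3 ≡ 191 (mod 407)
401^4 ≡ 75 (mod 407)
401^5 ≡ 364 (mod 407)
401^6 ≡ 258 (mod 407)
401^8 ≡ 334 (mod 407)
401^9 ≡ 31 (mod 407)
401^10 ≡ 221 (mod 407)
401^12 ≡ 223 (mod 407)
401^15 ≡ 265 (mod 407)
401^18 ≡ 147 (mod 407)
401^20 ≡ 1 (mod 407) ✓
So ord_407(401) = 20, hence |⟨401⟩| = 20.
The index is φ(407) / ord(401) = 360 / 20 = 18.

18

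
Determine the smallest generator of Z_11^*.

2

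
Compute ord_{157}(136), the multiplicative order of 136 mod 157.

156

By Lagrange's theorem, ord_157(136) divides φ(157) = 157 − 1 = 156 = 2^2 · 3 · 13.
Divisors of 156: 1, 2, 3, 4, 6, 12, 13, 26, 39, 52, 78, 156.
Test each divisor d:
136^1 ≡ 136 (mod 157)
136^2 ≡ 127 (mod 157)
136^3 ≡ 2 (mod 157)
136^4 ≡ 115 (mod 157)
136^6 ≡ 4 (mod 157)
136^12 ≡ 16 (mod 157)
136^13 ≡ 135 (mod 157)
136^26 ≡ 13 (mod 157)
136^39 ≡ 28 (mod 157)
136^52 ≡ 12 (mod 157)
136^78 ≡ 156 (mod 157)
136^156 ≡ 1 (mod 157) ✓
So ord_157(136) = 156.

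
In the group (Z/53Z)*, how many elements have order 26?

φ(53) = 53 − 1 = 52 = 2^2 · 13.
Since (Z/53Z)^× is cyclic of order 52, the number of elements of order d is φ(d) when d | 52 and 0 otherwise.
26 = 2 · 13 divides 52, and φ(26) = 12.

12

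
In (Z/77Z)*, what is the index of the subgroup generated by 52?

By Lagrange's theorem, ord_77(52) divides φ(77) = φ(7·11) = (7−1)·(11−1) = 6·10 = 60 = 2^2 · 3 · 5.
Divisors of 60: 1, 2, 3, 4, 5, 6, 10, 12, 15, 20, 30, 60.
Check 52^d mod 77 for each divisor in increasing order:
52^1 ≡ 52 (mod 77)
52^2 ≡ 9 (mod 77)
52^3 ≡ 6 (mod 77)
52^4 ≡ 4 (mod 77)
52^5 ≡ 54 (mod 77)
52^6 ≡ 36 (mod 77)
52^10 ≡ 67 (mod 77)
52^12 ≡ 64 (mod 77)
52^15 ≡ 76 (mod 77)
52^20 ≡ 23 (mod 77)
52^30 ≡ 1 (mod 77) ✓
Thus |⟨52⟩| = ord(52) = 30.
Index = |(Z/77Z)^×| / |⟨52⟩| = 60 / 30 = 2.

2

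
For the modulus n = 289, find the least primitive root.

3

φ(289) = φ(17^2) = 17·(17−1) = 272 = 2^4 · 17.
Test candidates g = 2, 3, … against the prime factors q ∈ {2, 17} of φ(289): g is a generator iff g^(272/q) ≢ 1 for every such q.
g = 2: 2^136 ≡ 1 — hits 1, so not a primitive root.
g = 3: 3^136 ≡ 288; 3^16 ≡ 171 — none is 1, so 3 is a primitive root.
Hence the least primitive root of 289 is 3.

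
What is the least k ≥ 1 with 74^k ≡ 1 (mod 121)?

110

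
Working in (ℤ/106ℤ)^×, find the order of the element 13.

By Lagrange's theorem, ord_106(13) divides φ(106) = φ(2)·φ(53) = 1·52 = 52 = 2^2 · 13.
Divisors of 52: 1, 2, 4, 13, 26, 52.
Check 13^d mod 106 for each divisor in increasing order:
13^1 ≡ 13 (mod 106)
13^2 ≡ 63 (mod 106)
13^4 ≡ 47 (mod 106)
13^13 ≡ 1 (mod 106) ✓
The smallest such exponent is 13, so the order of 13 is 13.

13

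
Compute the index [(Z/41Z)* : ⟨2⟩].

2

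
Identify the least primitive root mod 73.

φ(73) = 73 − 1 = 72 = 2^3 · 3^2.
Test candidates g = 2, 3, … against the prime factors q ∈ {2, 3} of φ(73): g is a generator iff g^(72/q) ≢ 1 for every such q.
g = 2: 2^36 ≡ 1 — hits 1, so not a primitive root.
g = 3: 3^36 ≡ 1 — hits 1, so not a primitive root.
g = 4: 4^36 ≡ 1 — hits 1, so not a primitive root.
g = 5: 5^36 ≡ 72; 5^24 ≡ 8 — none is 1, so 5 is a primitive root.
The smallest primitive root modulo 73 is 5.

5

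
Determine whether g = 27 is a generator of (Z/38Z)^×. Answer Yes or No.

No

φ(38) = φ(2)·φ(19) = 1·18 = 18 = 2 · 3^2.
27 is a primitive root mod 38 iff 27^(φ(38)/q) ≢ 1 for every prime q | φ(38), i.e. q ∈ {2, 3}.
27^9 ≡ 37 (mod 38)  [q = 2: ≢ 1 ✓]
27^6 ≡ 1 (mod 38)  [q = 3: ≡ 1 ✗]
Since 27^6 ≡ 1, the order of 27 divides 6 < 18, so 27 is not a primitive root.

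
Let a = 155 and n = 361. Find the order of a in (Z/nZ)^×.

By Lagrange's theorem, ord_361(155) divides φ(361) = φ(19^2) = 19·(19−1) = 342 = 2 · 3^2 · 19.
Divisors of 342: 1, 2, 3, 6, 9, 18, 19, 38, 57, 114, 171, 342.
Test each divisor d:
155^1 ≡ 155
155^2 ≡ 199
155^3 ≡ 160
155^6 ≡ 330
155^9 ≡ 94
155^18 ≡ 172
155^19 ≡ 307
155^38 ≡ 28
155^57 ≡ 293
155^114 ≡ 292
155^171 ≡ 360
155^342 ≡ 1
Therefore the multiplicative order of 155 modulo 361 is 342.

342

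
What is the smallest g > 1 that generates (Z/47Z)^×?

5

φ(47) = 47 − 1 = 46 = 2 · 23.
g is a primitive root iff g^(46/q) ≢ 1 (mod 47) for each prime q ∈ {2, 23}.
g = 2: 2^23 ≡ 1 — hits 1, so not a primitive root.
g = 3: 3^23 ≡ 1 — hits 1, so not a primitive root.
g = 4: 4^23 ≡ 1 — hits 1, so not a primitive root.
g = 5: 5^23 ≡ 46; 5^2 ≡ 25 — none is 1, so 5 is a primitive root.
So 5 is the smallest generator of (Z/47Z)^×.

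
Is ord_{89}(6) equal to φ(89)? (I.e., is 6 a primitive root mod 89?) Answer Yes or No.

Yes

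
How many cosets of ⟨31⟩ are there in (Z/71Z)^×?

By Lagrange's theorem, ord_71(31) divides φ(71) = 71 − 1 = 70 = 2 · 5 · 7.
Divisors of 70: 1, 2, 5, 7, 10, 14, 35, 70.
Check 31^d mod 71 for each divisor in increasing order:
31^1 ≡ 31 (mod 71)
31^2 ≡ 38 (mod 71)
31^5 ≡ 34 (mod 71)
31^7 ≡ 14 (mod 71)
31^10 ≡ 20 (mod 71)
31^14 ≡ 54 (mod 71)
31^35 ≡ 70 (mod 71)
31^70 ≡ 1 (mod 71) ✓
Thus |⟨31⟩| = ord(31) = 70.
The index is φ(71) / ord(31) = 70 / 70 = 1.

1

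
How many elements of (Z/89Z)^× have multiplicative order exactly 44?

φ(89) = 89 − 1 = 88 = 2^3 · 11.
Since (Z/89Z)^× is cyclic of order 88, the number of elements of order d is φ(d) when d | 88 and 0 otherwise.
44 = 2^2 · 11 divides 88, and φ(44) = 20.

20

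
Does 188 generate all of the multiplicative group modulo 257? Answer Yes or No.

φ(257) = 257 − 1 = 256 = 2^8.
188 is a primitive root mod 257 iff 188^(φ(257)/q) ≢ 1 for every prime q | φ(257), i.e. q ∈ {2}.
188^128 ≡ 256 (mod 257)  [q = 2: ≢ 1 ✓]
Every test exponent gives a nontrivial residue, hence 188 generates the full group.

Yes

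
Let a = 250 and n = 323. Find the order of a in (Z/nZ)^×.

144

Since 250 ∈ (Z/323Z)^×, its order divides φ(323) = φ(17·19) = (17−1)·(19−1) = 16·18 = 288 = 2^5 · 3^2.
Divisors of 288: 1, 2, 3, 4, 6, 8, 9, 12, 16, 18, 24, 32, 36, 48, 72, 96, 144, 288.
Check 250^d mod 323 for each divisor in increasing order:
250^1 ≡ 250 (mod 323)
250^2 ≡ 161 (mod 323)
250^3 ≡ 198 (mod 323)
250^4 ≡ 81 (mod 323)
250^6 ≡ 121 (mod 323)
250^8 ≡ 101 (mod 323)
250^9 ≡ 56 (mod 323)
250^12 ≡ 106 (mod 323)
250^16 ≡ 188 (mod 323)
250^18 ≡ 229 (mod 323)
250^24 ≡ 254 (mod 323)
250^32 ≡ 137 (mod 323)
250^36 ≡ 115 (mod 323)
250^48 ≡ 239 (mod 323)
250^72 ≡ 305 (mod 323)
250^96 ≡ 273 (mod 323)
250^144 ≡ 1 (mod 323) ✓
The smallest such exponent is 144, so the order of 250 is 144.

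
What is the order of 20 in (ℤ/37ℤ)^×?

Since 20 ∈ (Z/37Z)^×, its order divides φ(37) = 37 − 1 = 36 = 2^2 · 3^2.
Divisors of 36: 1, 2, 3, 4, 6, 9, 12, 18, 36.
Check 20^d mod 37 for each divisor in increasing order:
20^1 ≡ 20 (mod 37)
20^2 ≡ 30 (mod 37)
20^3 ≡ 8 (mod 37)
20^4 ≡ 12 (mod 37)
20^6 ≡ 27 (mod 37)
20^9 ≡ 31 (mod 37)
20^12 ≡ 26 (mod 37)
20^18 ≡ 36 (mod 37)
20^36 ≡ 1 (mod 37) ✓
Hence ord(20) = 36.

36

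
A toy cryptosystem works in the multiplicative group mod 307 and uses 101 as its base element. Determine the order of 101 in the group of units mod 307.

51

Since 101 ∈ (Z/307Z)^×, its order divides φ(307) = 307 − 1 = 306 = 2 · 3^2 · 17.
Divisors of 306: 1, 2, 3, 6, 9, 17, 18, 34, 51, 102, 153, 306.
Evaluate successive powers at the divisors of 306:
101^1 ≡ 101
101^2 ≡ 70
101^3 ≡ 9
101^6 ≡ 81
101^9 ≡ 115
101^17 ≡ 289
101^18 ≡ 24
101^34 ≡ 17
101^51 ≡ 1
Hence ord(101) = 51.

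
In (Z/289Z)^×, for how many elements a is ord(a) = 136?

64

φ(289) = φ(17^2) = 17·(17−1) = 272 = 2^4 · 17.
In a cyclic group of order 272, there are φ(d) elements of order d for each divisor d of 272, and zero for non-divisors.
136 = 2^3 · 17 divides 272, and φ(136) = 64.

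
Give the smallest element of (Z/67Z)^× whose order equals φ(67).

φ(67) = 67 − 1 = 66 = 2 · 3 · 11.
g is a primitive root iff g^(66/q) ≢ 1 (mod 67) for each prime q ∈ {2, 3, 11}.
g = 2: 2^33 ≡ 66; 2^22 ≡ 37; 2^6 ≡ 64 — none is 1, so 2 is a primitive root.
Hence the least primitive root of 67 is 2.

2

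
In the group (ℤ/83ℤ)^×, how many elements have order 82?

40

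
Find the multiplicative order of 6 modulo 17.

16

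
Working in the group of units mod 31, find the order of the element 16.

5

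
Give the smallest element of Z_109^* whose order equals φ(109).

6

φ(109) = 109 − 1 = 108 = 2^2 · 3^3.
g is a primitive root iff g^(108/q) ≢ 1 (mod 109) for each prime q ∈ {2, 3}.
g = 2: 2^54 ≡ 108; 2^36 ≡ 1 — hits 1, so not a primitive root.
g = 3: 3^54 ≡ 1 — hits 1, so not a primitive root.
g = 4: 4^54 ≡ 1 — hits 1, so not a primitive root.
g = 5: 5^54 ≡ 1 — hits 1, so not a primitive root.
g = 6: 6^54 ≡ 108; 6^36 ≡ 63 — none is 1, so 6 is a primitive root.
Hence the least primitive root of 109 is 6.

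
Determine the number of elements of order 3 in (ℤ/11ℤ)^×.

0

φ(11) = 11 − 1 = 10 = 2 · 5.
Since (Z/11Z)^× is cyclic of order 10, the number of elements of order d is φ(d) when d | 10 and 0 otherwise.
3 does not divide 10, so no element of (Z/11Z)^× has order 3.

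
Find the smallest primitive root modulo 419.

2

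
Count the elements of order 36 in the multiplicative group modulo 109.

φ(109) = 109 − 1 = 108 = 2^2 · 3^3.
In a cyclic group of order 108, there are φ(d) elements of order d for each divisor d of 108, and zero for non-divisors.
36 = 2^2 · 3^2 divides 108, and φ(36) = 12.

12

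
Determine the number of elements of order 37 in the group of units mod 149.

φ(149) = 149 − 1 = 148 = 2^2 · 37.
Since (Z/149Z)^× is cyclic of order 148, the number of elements of order d is φ(d) when d | 148 and 0 otherwise.
37 | 148, and φ(37) = 37 − 1 = 36.

36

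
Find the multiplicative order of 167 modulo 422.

ord(167) | φ(422) = φ(2)·φ(211) = 1·210 = 210 = 2 · 3 · 5 · 7.
Divisors of 210: 1, 2, 3, 5, 6, 7, 10, 14, 15, 21, 30, 35, 42, 70, 105, 210.
Compute 167^d (mod 422) for the divisors d until we hit 1:
167^1 ≡ 167 (mod 422)
167^2 ≡ 37 (mod 422)
167^3 ≡ 271 (mod 422)
167^5 ≡ 321 (mod 422)
167^6 ≡ 13 (mod 422)
167^7 ≡ 61 (mod 422)
167^10 ≡ 73 (mod 422)
167^14 ≡ 345 (mod 422)
167^15 ≡ 223 (mod 422)
167^21 ≡ 367 (mod 422)
167^30 ≡ 355 (mod 422)
167^35 ≡ 15 (mod 422)
167^42 ≡ 71 (mod 422)
167^70 ≡ 225 (mod 422)
167^105 ≡ 421 (mod 422)
167^210 ≡ 1 (mod 422) ✓
Therefore the multiplicative order of 167 modulo 422 is 210.

210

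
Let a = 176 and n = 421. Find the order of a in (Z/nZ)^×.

By Lagrange's theorem, ord_421(176) divides φ(421) = 421 − 1 = 420 = 2^2 · 3 · 5 · 7.
Divisors of 420: 1, 2, 3, 4, 5, 6, 7, 10, 12, 14, 15, 20, 21, 28, 30, 35, 42, 60, 70, 84, 105, 140, 210, 420.
Evaluate successive powers at the divisors of 420:
176^1 ≡ 176 (mod 421)
176^2 ≡ 243 (mod 421)
176^3 ≡ 247 (mod 421)
176^4 ≡ 109 (mod 421)
176^5 ≡ 239 (mod 421)
176^6 ≡ 385 (mod 421)
176^7 ≡ 400 (mod 421)
176^10 ≡ 286 (mod 421)
176^12 ≡ 33 (mod 421)
176^14 ≡ 20 (mod 421)
176^15 ≡ 152 (mod 421)
176^20 ≡ 122 (mod 421)
176^21 ≡ 1 (mod 421) ✓
Hence ord(176) = 21.

21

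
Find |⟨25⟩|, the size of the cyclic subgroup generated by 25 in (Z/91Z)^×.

6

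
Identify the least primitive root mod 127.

3

φ(127) = 127 − 1 = 126 = 2 · 3^2 · 7.
Test candidates g = 2, 3, … against the prime factors q ∈ {2, 3, 7} of φ(127): g is a generator iff g^(126/q) ≢ 1 for every such q.
g = 2: 2^63 ≡ 1 — hits 1, so not a primitive root.
g = 3: 3^63 ≡ 126; 3^42 ≡ 107; 3^18 ≡ 4 — none is 1, so 3 is a primitive root.
Hence the least primitive root of 127 is 3.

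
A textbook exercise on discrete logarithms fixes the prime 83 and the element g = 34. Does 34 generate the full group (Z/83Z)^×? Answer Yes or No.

Yes

φ(83) = 83 − 1 = 82 = 2 · 41.
It suffices to check that the order of 34 is not a proper divisor of 82: compute 34^(82/q) for q ∈ {2, 41}.
34^41 ≡ 82 (mod 83)  [q = 2: ≢ 1 ✓]
34^2 ≡ 77 (mod 83)  [q = 41: ≢ 1 ✓]
None equal 1, so ord_83(34) = 82: 34 is a primitive root.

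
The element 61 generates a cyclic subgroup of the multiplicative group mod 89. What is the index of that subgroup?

1

Since 61 ∈ (Z/89Z)^×, its order divides φ(89) = 89 − 1 = 88 = 2^3 · 11.
Divisors of 88: 1, 2, 4, 8, 11, 22, 44, 88.
Evaluate successive powers at the divisors of 88:
61^1 ≡ 61 (mod 89)
61^2 ≡ 72 (mod 89)
61^4 ≡ 22 (mod 89)
61^8 ≡ 39 (mod 89)
61^11 ≡ 52 (mod 89)
61^22 ≡ 34 (mod 89)
61^44 ≡ 88 (mod 89)
61^88 ≡ 1 (mod 89) ✓
The order of 61 is 88, so the subgroup it generates has 88 elements.
The index is φ(89) / ord(61) = 88 / 88 = 1.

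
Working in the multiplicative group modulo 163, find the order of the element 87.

81

ord(87) | φ(163) = 163 − 1 = 162 = 2 · 3^4.
Divisors of 162: 1, 2, 3, 6, 9, 18, 27, 54, 81, 162.
Evaluate successive powers at the divisors of 162:
87^1 ≡ 87 (mod 163)
87^2 ≡ 71 (mod 163)
87^3 ≡ 146 (mod 163)
87^6 ≡ 126 (mod 163)
87^9 ≡ 140 (mod 163)
87^18 ≡ 40 (mod 163)
87^27 ≡ 58 (mod 163)
87^54 ≡ 104 (mod 163)
87^81 ≡ 1 (mod 163) ✓
Therefore the multiplicative order of 87 modulo 163 is 81.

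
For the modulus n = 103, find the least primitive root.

5

φ(103) = 103 − 1 = 102 = 2 · 3 · 17.
g is a primitive root iff g^(102/q) ≢ 1 (mod 103) for each prime q ∈ {2, 3, 17}.
g = 2: 2^51 ≡ 1 — hits 1, so not a primitive root.
g = 3: 3^51 ≡ 102; 3^34 ≡ 1 — hits 1, so not a primitive root.
g = 4: 4^51 ≡ 1 — hits 1, so not a primitive root.
g = 5: 5^51 ≡ 102; 5^34 ≡ 56; 5^6 ≡ 72 — none is 1, so 5 is a primitive root.
So 5 is the smallest generator of (Z/103Z)^×.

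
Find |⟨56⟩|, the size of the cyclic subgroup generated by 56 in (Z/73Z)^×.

Since 56 ∈ (Z/73Z)^×, its order divides φ(73) = 73 − 1 = 72 = 2^3 · 3^2.
Divisors of 72: 1, 2, 3, 4, 6, 8, 9, 12, 18, 24, 36, 72.
Compute 56^d (mod 73) for the divisors d until we hit 1:
56^1 ≡ 56 (mod 73)
56^2 ≡ 70 (mod 73)
56^3 ≡ 51 (mod 73)
56^4 ≡ 9 (mod 73)
56^6 ≡ 46 (mod 73)
56^8 ≡ 8 (mod 73)
56^9 ≡ 10 (mod 73)
56^12 ≡ 72 (mod 73)
56^18 ≡ 27 (mod 73)
56^24 ≡ 1 (mod 73) ✓
So ord_73(56) = 24.

24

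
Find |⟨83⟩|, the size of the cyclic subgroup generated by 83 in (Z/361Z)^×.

Since 83 ∈ (Z/361Z)^×, its order divides φ(361) = φ(19^2) = 19·(19−1) = 342 = 2 · 3^2 · 19.
Divisors of 342: 1, 2, 3, 6, 9, 18, 19, 38, 57, 114, 171, 342.
Test each divisor d:
83^1 ≡ 83 (mod 361)
83^2 ≡ 30 (mod 361)
83^3 ≡ 324 (mod 361)
83^6 ≡ 286 (mod 361)
83^9 ≡ 248 (mod 361)
83^18 ≡ 134 (mod 361)
83^19 ≡ 292 (mod 361)
83^38 ≡ 68 (mod 361)
83^57 ≡ 1 (mod 361) ✓
Therefore the multiplicative order of 83 modulo 361 is 57.

57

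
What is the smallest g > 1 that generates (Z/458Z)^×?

7

φ(458) = φ(2)·φ(229) = 1·228 = 228 = 2^2 · 3 · 19.
g is a primitive root iff g^(228/q) ≢ 1 (mod 458) for each prime q ∈ {2, 3, 19}.
g = 2: gcd(2, 458) = 2 > 1, not a unit — skip.
g = 3: 3^114 ≡ 1 — hits 1, so not a primitive root.
g = 4: gcd(4, 458) = 2 > 1, not a unit — skip.
g = 5: 5^114 ≡ 1 — hits 1, so not a primitive root.
g = 6: gcd(6, 458) = 2 > 1, not a unit — skip.
g = 7: 7^114 ≡ 457; 7^76 ≡ 323; 7^12 ≡ 43 — none is 1, so 7 is a primitive root.
Hence the least primitive root of 458 is 7.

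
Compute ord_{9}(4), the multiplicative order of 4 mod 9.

The order of 4 must divide φ(9) = φ(3^2) = 3·(3−1) = 6 = 2 · 3.
Divisors of 6: 1, 2, 3, 6.
Test each divisor d:
4^1 ≡ 4 (mod 9)
4^2 ≡ 7 (mod 9)
4^3 ≡ 1 (mod 9) ✓
The smallest such exponent is 3, so the order of 4 is 3.

3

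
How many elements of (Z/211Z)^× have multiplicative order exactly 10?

φ(211) = 211 − 1 = 210 = 2 · 3 · 5 · 7.
In a cyclic group of order 210, there are φ(d) elements of order d for each divisor d of 210, and zero for non-divisors.
10 = 2 · 5 divides 210, and φ(10) = 4.

4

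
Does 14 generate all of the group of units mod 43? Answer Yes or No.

No

φ(43) = 43 − 1 = 42 = 2 · 3 · 7.
An element g generates (Z/43Z)^× iff g^(42/q) ≢ 1 (mod 43) for each prime q ∈ {2, 3, 7}.
14^21 ≡ 1 (mod 43)  [q = 2: ≡ 1 ✗]
14^14 ≡ 6 (mod 43)  [q = 3: ≢ 1 ✓]
14^6 ≡ 21 (mod 43)  [q = 7: ≢ 1 ✓]
14^21 ≡ 1 shows ord(14) | 21, strictly less than φ(43); not a primitive root.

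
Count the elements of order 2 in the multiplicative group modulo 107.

1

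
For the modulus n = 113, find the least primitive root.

3

φ(113) = 113 − 1 = 112 = 2^4 · 7.
Test candidates g = 2, 3, … against the prime factors q ∈ {2, 7} of φ(113): g is a generator iff g^(112/q) ≢ 1 for every such q.
g = 2: 2^56 ≡ 1 — hits 1, so not a primitive root.
g = 3: 3^56 ≡ 112; 3^16 ≡ 49 — none is 1, so 3 is a primitive root.
The smallest primitive root modulo 113 is 3.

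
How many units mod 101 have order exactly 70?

0

φ(101) = 101 − 1 = 100 = 2^2 · 5^2.
In a cyclic group of order 100, there are φ(d) elements of order d for each divisor d of 100, and zero for non-divisors.
Since 70 ∤ 100, the count is 0.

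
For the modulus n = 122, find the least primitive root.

7

φ(122) = φ(2)·φ(61) = 1·60 = 60 = 2^2 · 3 · 5.
Test candidates g = 2, 3, … against the prime factors q ∈ {2, 3, 5} of φ(122): g is a generator iff g^(60/q) ≢ 1 for every such q.
g = 2: gcd(2, 122) = 2 > 1, not a unit — skip.
g = 3: 3^30 ≡ 1 — hits 1, so not a primitive root.
g = 4: gcd(4, 122) = 2 > 1, not a unit — skip.
g = 5: 5^30 ≡ 1 — hits 1, so not a primitive root.
g = 6: gcd(6, 122) = 2 > 1, not a unit — skip.
g = 7: 7^30 ≡ 121; 7^20 ≡ 47; 7^12 ≡ 95 — none is 1, so 7 is a primitive root.
The smallest primitive root modulo 122 is 7.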